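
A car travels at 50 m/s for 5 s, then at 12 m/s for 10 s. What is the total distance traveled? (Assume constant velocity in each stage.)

d₁ = v₁t₁ = 50 × 5 = 250 m
d₂ = v₂t₂ = 12 × 10 = 120 m
d_total = 250 + 120 = 370 m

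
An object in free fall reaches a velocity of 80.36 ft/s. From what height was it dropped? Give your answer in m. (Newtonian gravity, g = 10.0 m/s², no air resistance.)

v = 80.36 ft/s × 0.3048 = 24.4937 m/s
h = v² / (2g) = 24.4937² / (2 × 10.0) = 30.0 m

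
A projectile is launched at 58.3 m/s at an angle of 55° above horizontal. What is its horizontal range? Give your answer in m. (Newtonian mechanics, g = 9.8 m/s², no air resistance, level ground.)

R = v₀² × sin(2θ) / g = 58.3² × sin(2 × 55°) / 9.8 = 3398.89 × 0.939693 / 9.8 = 325.9 m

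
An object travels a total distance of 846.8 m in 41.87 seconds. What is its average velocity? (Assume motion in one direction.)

v_avg = Δd / Δt = 846.8 / 41.87 = 20.22 m/s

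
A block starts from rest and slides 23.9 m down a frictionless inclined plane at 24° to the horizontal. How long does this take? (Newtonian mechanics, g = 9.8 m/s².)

a = g sin(θ) = 9.8 × sin(24°) = 3.986 m/s²
t = √(2d/a) = √(2 × 23.9 / 3.986) = 3.46 s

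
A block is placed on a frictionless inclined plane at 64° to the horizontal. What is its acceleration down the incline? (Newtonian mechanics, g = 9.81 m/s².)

a = g sin(θ) = 9.81 × sin(64°) = 9.81 × 0.8988 = 8.82 m/s²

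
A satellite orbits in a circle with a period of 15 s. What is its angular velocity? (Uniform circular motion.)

ω = 2π/T = 2π/15 = 0.4189 rad/s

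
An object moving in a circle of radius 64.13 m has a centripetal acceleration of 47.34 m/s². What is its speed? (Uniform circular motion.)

v = √(a_c × r) = √(47.34 × 64.13) = 55.1 m/s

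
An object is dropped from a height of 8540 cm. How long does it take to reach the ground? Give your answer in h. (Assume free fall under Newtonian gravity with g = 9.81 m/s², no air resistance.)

h = 8540 cm × 0.01 = 85.4 m
t = √(2h/g) = √(2 × 85.4 / 9.81) = 4.17263 s
t = 4.17263 s / 3600.0 = 0.001159 h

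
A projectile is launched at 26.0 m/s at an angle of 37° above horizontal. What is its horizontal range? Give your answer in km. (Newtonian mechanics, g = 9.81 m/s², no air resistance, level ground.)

R = v₀² × sin(2θ) / g = 26.0² × sin(2 × 37°) / 9.81 = 676.0 × 0.961262 / 9.81 = 66.2399 m
R = 66.2399 m / 1000.0 = 0.06624 km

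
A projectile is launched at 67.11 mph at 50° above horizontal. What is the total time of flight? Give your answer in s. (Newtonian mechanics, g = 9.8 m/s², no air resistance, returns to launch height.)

v₀ = 67.11 mph × 0.44704 = 30.0009 m/s
T = 2 × v₀ × sin(θ) / g = 2 × 30.0009 × sin(50°) / 9.8 = 2 × 30.0009 × 0.766044 / 9.8 = 4.69 s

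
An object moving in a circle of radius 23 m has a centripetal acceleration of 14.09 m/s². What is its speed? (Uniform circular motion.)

v = √(a_c × r) = √(14.09 × 23) = 18.0 m/s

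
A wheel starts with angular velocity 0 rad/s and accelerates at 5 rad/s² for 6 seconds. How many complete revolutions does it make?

θ = ω₀t + ½αt² = 0×6 + ½×5×6² = 90.0 rad
Total revolutions = θ/(2π) = 90.0/(2π) = 14.32
Complete revolutions = ⌊14.32⌋ = 14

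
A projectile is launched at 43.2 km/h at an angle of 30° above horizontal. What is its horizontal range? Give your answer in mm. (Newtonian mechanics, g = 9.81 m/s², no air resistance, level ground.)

v₀ = 43.2 km/h × 0.2777777777777778 = 12.0 m/s
R = v₀² × sin(2θ) / g = 12.0² × sin(2 × 30°) / 9.81 = 144.0 × 0.866025 / 9.81 = 12.7123 m
R = 12.7123 m / 0.001 = 12710 mm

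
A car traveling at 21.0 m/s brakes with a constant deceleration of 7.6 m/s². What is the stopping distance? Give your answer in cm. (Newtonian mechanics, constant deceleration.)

d = v₀² / (2a) = 21.0² / (2 × 7.6) = 441.0 / 15.2 = 29.0132 m
d = 29.0132 m / 0.01 = 2901 cm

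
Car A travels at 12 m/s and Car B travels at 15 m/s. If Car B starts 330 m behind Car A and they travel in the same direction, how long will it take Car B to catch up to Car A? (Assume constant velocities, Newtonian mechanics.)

Relative speed: v_rel = 15 - 12 = 3 m/s
Time to catch: t = d₀/v_rel = 330/3 = 110.0 s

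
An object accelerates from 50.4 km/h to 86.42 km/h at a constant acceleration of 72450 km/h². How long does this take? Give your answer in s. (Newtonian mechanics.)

v₀ = 50.4 km/h × 0.2777777777777778 = 14.0 m/s
v = 86.42 km/h × 0.2777777777777778 = 24.0056 m/s
a = 72450 km/h² × 7.716049382716049e-05 = 5.59028 m/s²
t = (v - v₀) / a = (24.0056 - 14.0) / 5.59028 = 1.79 s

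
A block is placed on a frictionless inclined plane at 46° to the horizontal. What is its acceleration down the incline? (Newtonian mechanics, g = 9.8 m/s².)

a = g sin(θ) = 9.8 × sin(46°) = 9.8 × 0.7193 = 7.05 m/s²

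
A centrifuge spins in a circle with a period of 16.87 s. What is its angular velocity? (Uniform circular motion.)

ω = 2π/T = 2π/16.87 = 0.3724 rad/s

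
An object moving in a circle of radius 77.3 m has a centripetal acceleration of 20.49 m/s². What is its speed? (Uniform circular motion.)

v = √(a_c × r) = √(20.49 × 77.3) = 39.8 m/s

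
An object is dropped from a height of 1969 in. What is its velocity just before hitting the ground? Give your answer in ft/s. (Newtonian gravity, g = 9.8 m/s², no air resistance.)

h = 1969 in × 0.0254 = 50.0126 m
v = √(2gh) = √(2 × 9.8 × 50.0126) = 31.3089 m/s
v = 31.3089 m/s / 0.3048 = 102.7 ft/s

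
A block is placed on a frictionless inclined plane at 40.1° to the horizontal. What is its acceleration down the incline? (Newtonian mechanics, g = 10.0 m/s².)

a = g sin(θ) = 10.0 × sin(40.1°) = 10.0 × 0.6441 = 6.44 m/s²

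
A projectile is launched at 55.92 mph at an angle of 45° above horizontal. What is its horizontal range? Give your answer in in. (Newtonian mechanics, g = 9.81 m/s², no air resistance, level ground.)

v₀ = 55.92 mph × 0.44704 = 24.9985 m/s
R = v₀² × sin(2θ) / g = 24.9985² × sin(2 × 45°) / 9.81 = 624.925 × 1.0 / 9.81 = 63.7029 m
R = 63.7029 m / 0.0254 = 2508 in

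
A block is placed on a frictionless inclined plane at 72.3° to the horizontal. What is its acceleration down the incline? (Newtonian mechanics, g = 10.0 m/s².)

a = g sin(θ) = 10.0 × sin(72.3°) = 10.0 × 0.9527 = 9.53 m/s²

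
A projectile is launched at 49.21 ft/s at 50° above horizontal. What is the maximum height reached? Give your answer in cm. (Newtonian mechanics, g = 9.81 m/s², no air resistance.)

v₀ = 49.21 ft/s × 0.3048 = 14.9992 m/s
H = v₀² × sin²(θ) / (2g) = 14.9992² × sin(50°)² / (2 × 9.81) = 224.976 × 0.586824 / 19.62 = 6.72892 m
H = 6.72892 m / 0.01 = 672.9 cm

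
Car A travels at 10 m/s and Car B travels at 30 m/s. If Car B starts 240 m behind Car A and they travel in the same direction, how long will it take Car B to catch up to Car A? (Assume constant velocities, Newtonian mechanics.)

Relative speed: v_rel = 30 - 10 = 20 m/s
Time to catch: t = d₀/v_rel = 240/20 = 12.0 s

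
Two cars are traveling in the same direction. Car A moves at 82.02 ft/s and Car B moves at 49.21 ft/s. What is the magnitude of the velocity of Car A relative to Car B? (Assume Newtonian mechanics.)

v_rel = |v_A - v_B| = |82.02 - 49.21| = 32.81 ft/s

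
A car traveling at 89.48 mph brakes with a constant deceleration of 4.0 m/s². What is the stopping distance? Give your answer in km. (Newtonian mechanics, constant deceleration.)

v₀ = 89.48 mph × 0.44704 = 40.0011 m/s
d = v₀² / (2a) = 40.0011² / (2 × 4.0) = 1600.09 / 8.0 = 200.011 m
d = 200.011 m / 1000.0 = 0.2 km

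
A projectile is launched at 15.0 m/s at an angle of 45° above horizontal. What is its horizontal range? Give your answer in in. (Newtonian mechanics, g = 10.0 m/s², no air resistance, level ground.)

R = v₀² × sin(2θ) / g = 15.0² × sin(2 × 45°) / 10.0 = 225.0 × 1.0 / 10.0 = 22.5 m
R = 22.5 m / 0.0254 = 885.8 in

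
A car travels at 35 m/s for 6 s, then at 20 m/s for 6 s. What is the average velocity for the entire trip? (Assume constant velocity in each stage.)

d₁ = v₁t₁ = 35 × 6 = 210 m
d₂ = v₂t₂ = 20 × 6 = 120 m
d_total = 330 m, t_total = 12 s
v_avg = d_total/t_total = 330/12 = 27.5 m/s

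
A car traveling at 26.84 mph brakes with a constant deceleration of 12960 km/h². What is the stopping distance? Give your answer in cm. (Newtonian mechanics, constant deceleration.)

v₀ = 26.84 mph × 0.44704 = 11.9986 m/s
a = 12960 km/h² × 7.716049382716049e-05 = 1.0 m/s²
d = v₀² / (2a) = 11.9986² / (2 × 1.0) = 143.966 / 2.0 = 71.983 m
d = 71.983 m / 0.01 = 7198 cm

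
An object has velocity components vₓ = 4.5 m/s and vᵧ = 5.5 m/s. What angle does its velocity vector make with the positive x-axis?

θ = arctan(vᵧ/vₓ) = arctan(5.5/4.5) = 50.71°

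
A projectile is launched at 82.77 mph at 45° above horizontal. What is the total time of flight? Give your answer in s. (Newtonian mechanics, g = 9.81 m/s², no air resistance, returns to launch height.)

v₀ = 82.77 mph × 0.44704 = 37.0015 m/s
T = 2 × v₀ × sin(θ) / g = 2 × 37.0015 × sin(45°) / 9.81 = 2 × 37.0015 × 0.707107 / 9.81 = 5.334 s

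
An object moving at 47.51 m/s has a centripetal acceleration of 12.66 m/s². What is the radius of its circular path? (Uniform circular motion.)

r = v²/a_c = 47.51²/12.66 = 178.29 m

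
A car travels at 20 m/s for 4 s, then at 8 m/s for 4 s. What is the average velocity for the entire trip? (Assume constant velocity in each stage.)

d₁ = v₁t₁ = 20 × 4 = 80 m
d₂ = v₂t₂ = 8 × 4 = 32 m
d_total = 112 m, t_total = 8 s
v_avg = d_total/t_total = 112/8 = 14.0 m/s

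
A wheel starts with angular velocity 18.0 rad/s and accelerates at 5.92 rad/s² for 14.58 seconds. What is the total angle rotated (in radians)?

θ = ω₀t + ½αt² = 18.0×14.58 + ½×5.92×14.58² = 891.67 rad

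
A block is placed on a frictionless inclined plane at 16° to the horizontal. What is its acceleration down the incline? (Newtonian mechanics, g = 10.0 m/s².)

a = g sin(θ) = 10.0 × sin(16°) = 10.0 × 0.2756 = 2.76 m/s²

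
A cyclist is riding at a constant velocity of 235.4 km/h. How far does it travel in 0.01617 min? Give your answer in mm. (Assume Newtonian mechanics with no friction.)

v = 235.4 km/h × 0.2777777777777778 = 65.3889 m/s
t = 0.01617 min × 60.0 = 0.9702 s
d = v × t = 65.3889 × 0.9702 = 63.4403 m
d = 63.4403 m / 0.001 = 63440 mm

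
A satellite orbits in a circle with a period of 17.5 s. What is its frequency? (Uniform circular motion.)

f = 1/T = 1/17.5 = 0.0571 Hz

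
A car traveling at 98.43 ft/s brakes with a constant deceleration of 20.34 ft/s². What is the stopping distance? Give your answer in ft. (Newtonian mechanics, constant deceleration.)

v₀ = 98.43 ft/s × 0.3048 = 30.0015 m/s
a = 20.34 ft/s² × 0.3048 = 6.19963 m/s²
d = v₀² / (2a) = 30.0015² / (2 × 6.19963) = 900.09 / 12.3993 = 72.592 m
d = 72.592 m / 0.3048 = 238.2 ft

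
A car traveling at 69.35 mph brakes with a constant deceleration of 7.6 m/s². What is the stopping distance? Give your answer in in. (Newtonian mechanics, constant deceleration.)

v₀ = 69.35 mph × 0.44704 = 31.0022 m/s
d = v₀² / (2a) = 31.0022² / (2 × 7.6) = 961.136 / 15.2 = 63.2326 m
d = 63.2326 m / 0.0254 = 2489 in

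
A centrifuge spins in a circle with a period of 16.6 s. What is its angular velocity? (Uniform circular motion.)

ω = 2π/T = 2π/16.6 = 0.3785 rad/s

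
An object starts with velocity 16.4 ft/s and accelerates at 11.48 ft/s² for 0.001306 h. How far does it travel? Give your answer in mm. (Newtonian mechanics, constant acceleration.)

v₀ = 16.4 ft/s × 0.3048 = 4.99872 m/s
a = 11.48 ft/s² × 0.3048 = 3.4991 m/s²
t = 0.001306 h × 3600.0 = 4.7016 s
d = v₀ × t + ½ × a × t² = 4.99872 × 4.7016 + 0.5 × 3.4991 × 4.7016² = 62.1759 m
d = 62.1759 m / 0.001 = 62180 mm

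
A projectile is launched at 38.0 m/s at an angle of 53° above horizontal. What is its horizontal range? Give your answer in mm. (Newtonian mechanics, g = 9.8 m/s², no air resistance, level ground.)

R = v₀² × sin(2θ) / g = 38.0² × sin(2 × 53°) / 9.8 = 1444.0 × 0.961262 / 9.8 = 141.639 m
R = 141.639 m / 0.001 = 141600 mm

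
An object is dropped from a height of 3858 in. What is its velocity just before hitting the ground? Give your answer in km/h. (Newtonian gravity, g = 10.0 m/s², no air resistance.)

h = 3858 in × 0.0254 = 97.9932 m
v = √(2gh) = √(2 × 10.0 × 97.9932) = 44.2704 m/s
v = 44.2704 m/s / 0.2777777777777778 = 159.4 km/h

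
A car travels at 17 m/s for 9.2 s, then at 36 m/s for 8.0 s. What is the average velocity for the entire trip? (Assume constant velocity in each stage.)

d₁ = v₁t₁ = 17 × 9.2 = 156.4 m
d₂ = v₂t₂ = 36 × 8.0 = 288.0 m
d_total = 444.4 m, t_total = 17.2 s
v_avg = d_total/t_total = 444.4/17.2 = 25.84 m/s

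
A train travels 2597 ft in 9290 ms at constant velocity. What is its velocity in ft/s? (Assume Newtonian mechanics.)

d = 2597 ft × 0.3048 = 791.566 m
t = 9290 ms × 0.001 = 9.29 s
v = d / t = 791.566 / 9.29 = 85.2062 m/s
v = 85.2062 m/s / 0.3048 = 279.5 ft/s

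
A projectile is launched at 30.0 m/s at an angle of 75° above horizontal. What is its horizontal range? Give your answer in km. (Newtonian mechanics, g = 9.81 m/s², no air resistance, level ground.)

R = v₀² × sin(2θ) / g = 30.0² × sin(2 × 75°) / 9.81 = 900.0 × 0.5 / 9.81 = 45.8716 m
R = 45.8716 m / 1000.0 = 0.04587 km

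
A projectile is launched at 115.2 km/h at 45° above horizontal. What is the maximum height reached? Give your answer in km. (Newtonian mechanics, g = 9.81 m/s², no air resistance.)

v₀ = 115.2 km/h × 0.2777777777777778 = 32.0 m/s
H = v₀² × sin²(θ) / (2g) = 32.0² × sin(45°)² / (2 × 9.81) = 1024.0 × 0.5 / 19.62 = 26.0958 m
H = 26.0958 m / 1000.0 = 0.0261 km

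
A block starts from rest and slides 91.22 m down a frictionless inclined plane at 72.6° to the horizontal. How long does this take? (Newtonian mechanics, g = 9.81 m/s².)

a = g sin(θ) = 9.81 × sin(72.6°) = 9.3611 m/s²
t = √(2d/a) = √(2 × 91.22 / 9.3611) = 4.41 s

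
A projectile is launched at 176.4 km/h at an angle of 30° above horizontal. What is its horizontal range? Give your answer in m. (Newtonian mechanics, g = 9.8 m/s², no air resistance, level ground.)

v₀ = 176.4 km/h × 0.2777777777777778 = 49.0 m/s
R = v₀² × sin(2θ) / g = 49.0² × sin(2 × 30°) / 9.8 = 2401.0 × 0.866025 / 9.8 = 212.2 m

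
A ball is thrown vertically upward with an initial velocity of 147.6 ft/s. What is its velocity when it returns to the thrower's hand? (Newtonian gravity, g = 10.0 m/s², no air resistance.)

By conservation of energy (no air resistance), the ball returns to the throw height with the same speed as launch, but directed downward.
|v_ground| = v₀ = 147.6 ft/s
v_ground = 147.6 ft/s (downward)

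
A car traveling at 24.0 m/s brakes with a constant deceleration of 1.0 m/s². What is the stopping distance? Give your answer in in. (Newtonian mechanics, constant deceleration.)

d = v₀² / (2a) = 24.0² / (2 × 1.0) = 576.0 / 2.0 = 288.0 m
d = 288.0 m / 0.0254 = 11340 in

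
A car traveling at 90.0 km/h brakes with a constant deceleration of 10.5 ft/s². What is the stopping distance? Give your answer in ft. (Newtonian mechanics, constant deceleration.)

v₀ = 90.0 km/h × 0.2777777777777778 = 25.0 m/s
a = 10.5 ft/s² × 0.3048 = 3.2004 m/s²
d = v₀² / (2a) = 25.0² / (2 × 3.2004) = 625.0 / 6.4008 = 97.644 m
d = 97.644 m / 0.3048 = 320.4 ft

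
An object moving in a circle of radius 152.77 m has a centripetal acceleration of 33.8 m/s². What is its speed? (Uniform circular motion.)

v = √(a_c × r) = √(33.8 × 152.77) = 71.86 m/s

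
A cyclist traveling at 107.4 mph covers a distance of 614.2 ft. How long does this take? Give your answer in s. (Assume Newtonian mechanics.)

d = 614.2 ft × 0.3048 = 187.208 m
v = 107.4 mph × 0.44704 = 48.0121 m/s
t = d / v = 187.208 / 48.0121 = 3.899 s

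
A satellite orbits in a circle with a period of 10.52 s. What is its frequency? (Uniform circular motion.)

f = 1/T = 1/10.52 = 0.0951 Hz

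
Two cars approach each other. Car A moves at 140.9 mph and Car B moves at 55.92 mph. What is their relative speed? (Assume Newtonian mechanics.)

v_rel = v_A + v_B = 140.9 + 55.92 = 196.82 mph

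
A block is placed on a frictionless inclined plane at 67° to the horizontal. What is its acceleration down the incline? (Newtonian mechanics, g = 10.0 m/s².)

a = g sin(θ) = 10.0 × sin(67°) = 10.0 × 0.9205 = 9.21 m/s²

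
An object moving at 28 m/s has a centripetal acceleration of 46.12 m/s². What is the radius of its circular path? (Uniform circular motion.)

r = v²/a_c = 28²/46.12 = 17.0 m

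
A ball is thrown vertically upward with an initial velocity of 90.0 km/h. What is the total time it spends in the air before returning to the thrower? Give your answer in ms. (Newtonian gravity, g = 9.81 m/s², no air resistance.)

v₀ = 90.0 km/h × 0.2777777777777778 = 25.0 m/s
t_total = 2 × v₀ / g = 2 × 25.0 / 9.81 = 5.09684 s
t_total = 5.09684 s / 0.001 = 5097 ms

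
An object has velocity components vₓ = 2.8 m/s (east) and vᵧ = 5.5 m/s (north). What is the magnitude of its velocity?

|v| = √(vₓ² + vᵧ²) = √(2.8² + 5.5²) = √(38.09) = 6.17 m/s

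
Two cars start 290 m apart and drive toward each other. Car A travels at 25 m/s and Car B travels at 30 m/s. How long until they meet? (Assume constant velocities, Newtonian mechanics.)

Combined speed: v_combined = 25 + 30 = 55 m/s
Time to meet: t = d/v_combined = 290/55 = 5.27 s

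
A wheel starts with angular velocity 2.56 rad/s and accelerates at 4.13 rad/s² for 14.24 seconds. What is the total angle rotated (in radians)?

θ = ω₀t + ½αt² = 2.56×14.24 + ½×4.13×14.24² = 455.19 rad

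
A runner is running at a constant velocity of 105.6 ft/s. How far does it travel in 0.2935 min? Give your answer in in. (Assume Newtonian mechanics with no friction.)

v = 105.6 ft/s × 0.3048 = 32.1869 m/s
t = 0.2935 min × 60.0 = 17.61 s
d = v × t = 32.1869 × 17.61 = 566.811 m
d = 566.811 m / 0.0254 = 22320 in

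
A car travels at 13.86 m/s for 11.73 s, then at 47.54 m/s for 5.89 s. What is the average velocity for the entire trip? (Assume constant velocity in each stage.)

d₁ = v₁t₁ = 13.86 × 11.73 = 162.5778 m
d₂ = v₂t₂ = 47.54 × 5.89 = 280.0106 m
d_total = 442.5884 m, t_total = 17.62 s
v_avg = d_total/t_total = 442.5884/17.62 = 25.12 m/s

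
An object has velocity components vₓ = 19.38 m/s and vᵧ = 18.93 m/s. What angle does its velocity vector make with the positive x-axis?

θ = arctan(vᵧ/vₓ) = arctan(18.93/19.38) = 44.33°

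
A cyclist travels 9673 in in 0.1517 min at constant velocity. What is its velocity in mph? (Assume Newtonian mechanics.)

d = 9673 in × 0.0254 = 245.694 m
t = 0.1517 min × 60.0 = 9.102 s
v = d / t = 245.694 / 9.102 = 26.9934 m/s
v = 26.9934 m/s / 0.44704 = 60.38 mph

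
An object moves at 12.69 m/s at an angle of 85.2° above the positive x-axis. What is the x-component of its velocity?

vₓ = v cos(θ) = 12.69 × cos(85.2°) = 1.06 m/s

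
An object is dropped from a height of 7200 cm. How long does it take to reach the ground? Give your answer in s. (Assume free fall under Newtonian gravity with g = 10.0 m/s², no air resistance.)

h = 7200 cm × 0.01 = 72.0 m
t = √(2h/g) = √(2 × 72.0 / 10.0) = 3.795 s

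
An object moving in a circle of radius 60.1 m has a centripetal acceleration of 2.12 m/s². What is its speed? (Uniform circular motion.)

v = √(a_c × r) = √(2.12 × 60.1) = 11.29 m/s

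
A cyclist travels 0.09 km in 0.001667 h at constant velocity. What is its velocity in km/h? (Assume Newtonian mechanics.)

d = 0.09 km × 1000.0 = 90.0 m
t = 0.001667 h × 3600.0 = 6.0012 s
v = d / t = 90.0 / 6.0012 = 14.997 m/s
v = 14.997 m/s / 0.2777777777777778 = 53.99 km/h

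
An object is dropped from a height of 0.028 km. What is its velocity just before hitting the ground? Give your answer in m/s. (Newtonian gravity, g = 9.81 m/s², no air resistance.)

h = 0.028 km × 1000.0 = 28.0 m
v = √(2gh) = √(2 × 9.81 × 28.0) = 23.44 m/s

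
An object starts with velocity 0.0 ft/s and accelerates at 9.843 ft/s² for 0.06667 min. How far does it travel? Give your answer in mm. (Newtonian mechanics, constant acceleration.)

v₀ = 0.0 ft/s × 0.3048 = 0.0 m/s
a = 9.843 ft/s² × 0.3048 = 3.00015 m/s²
t = 0.06667 min × 60.0 = 4.0002 s
d = v₀ × t + ½ × a × t² = 0.0 × 4.0002 + 0.5 × 3.00015 × 4.0002² = 24.0036 m
d = 24.0036 m / 0.001 = 24000 mm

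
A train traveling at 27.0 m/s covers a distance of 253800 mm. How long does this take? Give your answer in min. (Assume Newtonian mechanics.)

d = 253800 mm × 0.001 = 253.8 m
t = d / v = 253.8 / 27.0 = 9.4 s
t = 9.4 s / 60.0 = 0.1567 min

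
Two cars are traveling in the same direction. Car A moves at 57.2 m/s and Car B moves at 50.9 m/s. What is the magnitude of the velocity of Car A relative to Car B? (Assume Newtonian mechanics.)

v_rel = |v_A - v_B| = |57.2 - 50.9| = 6.3 m/s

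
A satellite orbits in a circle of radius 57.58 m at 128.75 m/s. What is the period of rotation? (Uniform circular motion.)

T = 2πr/v = 2π×57.58/128.75 = 2.81 s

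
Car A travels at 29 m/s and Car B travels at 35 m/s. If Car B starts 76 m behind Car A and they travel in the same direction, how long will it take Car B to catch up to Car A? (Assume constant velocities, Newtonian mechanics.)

Relative speed: v_rel = 35 - 29 = 6 m/s
Time to catch: t = d₀/v_rel = 76/6 = 12.67 s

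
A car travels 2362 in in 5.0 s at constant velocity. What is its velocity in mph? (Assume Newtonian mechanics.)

d = 2362 in × 0.0254 = 59.9948 m
v = d / t = 59.9948 / 5.0 = 11.999 m/s
v = 11.999 m/s / 0.44704 = 26.84 mph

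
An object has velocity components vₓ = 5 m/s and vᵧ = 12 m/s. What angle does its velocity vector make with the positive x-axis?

θ = arctan(vᵧ/vₓ) = arctan(12/5) = 67.38°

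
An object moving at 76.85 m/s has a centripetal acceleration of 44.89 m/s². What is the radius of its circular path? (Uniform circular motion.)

r = v²/a_c = 76.85²/44.89 = 131.56 m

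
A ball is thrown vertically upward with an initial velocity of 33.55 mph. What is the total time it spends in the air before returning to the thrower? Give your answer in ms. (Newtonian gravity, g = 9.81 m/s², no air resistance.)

v₀ = 33.55 mph × 0.44704 = 14.9982 m/s
t_total = 2 × v₀ / g = 2 × 14.9982 / 9.81 = 3.05774 s
t_total = 3.05774 s / 0.001 = 3058 ms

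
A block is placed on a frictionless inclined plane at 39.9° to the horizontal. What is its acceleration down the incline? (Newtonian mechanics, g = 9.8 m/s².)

a = g sin(θ) = 9.8 × sin(39.9°) = 9.8 × 0.6414 = 6.29 m/s²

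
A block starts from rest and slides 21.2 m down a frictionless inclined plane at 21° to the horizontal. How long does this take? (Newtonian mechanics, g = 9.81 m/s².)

a = g sin(θ) = 9.81 × sin(21°) = 3.5156 m/s²
t = √(2d/a) = √(2 × 21.2 / 3.5156) = 3.47 s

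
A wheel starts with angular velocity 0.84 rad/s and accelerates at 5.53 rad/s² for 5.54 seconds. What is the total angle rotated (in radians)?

θ = ω₀t + ½αt² = 0.84×5.54 + ½×5.53×5.54² = 89.52 rad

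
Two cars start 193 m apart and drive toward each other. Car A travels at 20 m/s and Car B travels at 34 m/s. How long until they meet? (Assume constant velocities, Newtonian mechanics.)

Combined speed: v_combined = 20 + 34 = 54 m/s
Time to meet: t = d/v_combined = 193/54 = 3.57 s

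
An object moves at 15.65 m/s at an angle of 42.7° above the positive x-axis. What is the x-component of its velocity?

vₓ = v cos(θ) = 15.65 × cos(42.7°) = 11.5 m/s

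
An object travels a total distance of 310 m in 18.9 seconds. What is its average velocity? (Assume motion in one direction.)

v_avg = Δd / Δt = 310 / 18.9 = 16.4 m/s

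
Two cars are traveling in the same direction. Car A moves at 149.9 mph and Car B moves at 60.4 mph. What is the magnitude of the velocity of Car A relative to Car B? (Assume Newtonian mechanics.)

v_rel = |v_A - v_B| = |149.9 - 60.4| = 89.5 mph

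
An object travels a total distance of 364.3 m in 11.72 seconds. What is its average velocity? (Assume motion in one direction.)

v_avg = Δd / Δt = 364.3 / 11.72 = 31.08 m/s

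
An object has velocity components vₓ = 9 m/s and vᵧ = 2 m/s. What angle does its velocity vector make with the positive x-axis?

θ = arctan(vᵧ/vₓ) = arctan(2/9) = 12.53°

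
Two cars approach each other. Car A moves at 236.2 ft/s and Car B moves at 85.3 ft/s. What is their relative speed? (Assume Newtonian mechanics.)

v_rel = v_A + v_B = 236.2 + 85.3 = 321.5 ft/s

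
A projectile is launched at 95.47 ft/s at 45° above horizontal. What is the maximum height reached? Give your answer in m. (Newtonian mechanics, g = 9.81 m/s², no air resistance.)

v₀ = 95.47 ft/s × 0.3048 = 29.0993 m/s
H = v₀² × sin²(θ) / (2g) = 29.0993² × sin(45°)² / (2 × 9.81) = 846.769 × 0.5 / 19.62 = 21.58 m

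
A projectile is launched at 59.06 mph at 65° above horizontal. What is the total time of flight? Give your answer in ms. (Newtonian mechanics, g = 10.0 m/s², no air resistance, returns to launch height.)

v₀ = 59.06 mph × 0.44704 = 26.4022 m/s
T = 2 × v₀ × sin(θ) / g = 2 × 26.4022 × sin(65°) / 10.0 = 2 × 26.4022 × 0.906308 / 10.0 = 4.78571 s
T = 4.78571 s / 0.001 = 4786 ms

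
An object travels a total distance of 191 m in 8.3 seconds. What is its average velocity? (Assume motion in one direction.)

v_avg = Δd / Δt = 191 / 8.3 = 23.01 m/s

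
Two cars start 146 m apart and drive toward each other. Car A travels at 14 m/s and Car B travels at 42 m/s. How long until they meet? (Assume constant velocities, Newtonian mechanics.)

Combined speed: v_combined = 14 + 42 = 56 m/s
Time to meet: t = d/v_combined = 146/56 = 2.61 s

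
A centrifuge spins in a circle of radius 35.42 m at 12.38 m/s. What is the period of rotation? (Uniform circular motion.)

T = 2πr/v = 2π×35.42/12.38 = 17.98 s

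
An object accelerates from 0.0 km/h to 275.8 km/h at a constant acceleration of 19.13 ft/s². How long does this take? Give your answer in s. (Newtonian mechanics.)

v₀ = 0.0 km/h × 0.2777777777777778 = 0.0 m/s
v = 275.8 km/h × 0.2777777777777778 = 76.6111 m/s
a = 19.13 ft/s² × 0.3048 = 5.83082 m/s²
t = (v - v₀) / a = (76.6111 - 0.0) / 5.83082 = 13.14 s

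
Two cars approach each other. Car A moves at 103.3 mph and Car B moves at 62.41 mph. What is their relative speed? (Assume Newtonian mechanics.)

v_rel = v_A + v_B = 103.3 + 62.41 = 165.71 mph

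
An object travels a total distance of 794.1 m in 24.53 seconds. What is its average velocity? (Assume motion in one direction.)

v_avg = Δd / Δt = 794.1 / 24.53 = 32.37 m/s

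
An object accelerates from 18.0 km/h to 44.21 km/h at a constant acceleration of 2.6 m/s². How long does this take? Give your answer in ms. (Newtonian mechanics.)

v₀ = 18.0 km/h × 0.2777777777777778 = 5.0 m/s
v = 44.21 km/h × 0.2777777777777778 = 12.2806 m/s
t = (v - v₀) / a = (12.2806 - 5.0) / 2.6 = 2.80023 s
t = 2.80023 s / 0.001 = 2800 ms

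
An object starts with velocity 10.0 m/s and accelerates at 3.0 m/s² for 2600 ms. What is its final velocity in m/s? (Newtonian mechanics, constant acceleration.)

t = 2600 ms × 0.001 = 2.6 s
v = v₀ + a × t = 10.0 + 3.0 × 2.6 = 17.8 m/s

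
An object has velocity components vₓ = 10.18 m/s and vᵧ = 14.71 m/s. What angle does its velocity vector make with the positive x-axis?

θ = arctan(vᵧ/vₓ) = arctan(14.71/10.18) = 55.31°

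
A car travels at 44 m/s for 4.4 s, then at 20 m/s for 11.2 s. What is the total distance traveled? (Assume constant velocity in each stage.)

d₁ = v₁t₁ = 44 × 4.4 = 193.6 m
d₂ = v₂t₂ = 20 × 11.2 = 224.0 m
d_total = 193.6 + 224.0 = 417.6 m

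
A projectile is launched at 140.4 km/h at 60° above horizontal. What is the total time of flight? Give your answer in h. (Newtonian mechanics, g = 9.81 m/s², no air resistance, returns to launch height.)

v₀ = 140.4 km/h × 0.2777777777777778 = 39.0 m/s
T = 2 × v₀ × sin(θ) / g = 2 × 39.0 × sin(60°) / 9.81 = 2 × 39.0 × 0.866025 / 9.81 = 6.88583 s
T = 6.88583 s / 3600.0 = 0.001913 h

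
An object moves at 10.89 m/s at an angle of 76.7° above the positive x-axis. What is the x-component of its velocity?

vₓ = v cos(θ) = 10.89 × cos(76.7°) = 2.51 m/s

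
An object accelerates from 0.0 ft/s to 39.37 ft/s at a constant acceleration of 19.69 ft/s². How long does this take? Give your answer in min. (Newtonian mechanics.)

v₀ = 0.0 ft/s × 0.3048 = 0.0 m/s
v = 39.37 ft/s × 0.3048 = 11.99998 m/s
a = 19.69 ft/s² × 0.3048 = 6.001512 m/s²
t = (v - v₀) / a = (11.99998 - 0.0) / 6.001512 = 1.999493 s
t = 1.999493 s / 60.0 = 0.03332 min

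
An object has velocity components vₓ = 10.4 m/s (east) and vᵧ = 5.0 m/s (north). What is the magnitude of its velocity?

|v| = √(vₓ² + vᵧ²) = √(10.4² + 5.0²) = √(133.16) = 11.54 m/s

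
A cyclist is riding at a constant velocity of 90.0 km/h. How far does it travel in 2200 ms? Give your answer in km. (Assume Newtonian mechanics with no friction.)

v = 90.0 km/h × 0.2777777777777778 = 25.0 m/s
t = 2200 ms × 0.001 = 2.2 s
d = v × t = 25.0 × 2.2 = 55.0 m
d = 55.0 m / 1000.0 = 0.055 km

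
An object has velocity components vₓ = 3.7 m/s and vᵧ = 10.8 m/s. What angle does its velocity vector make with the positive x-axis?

θ = arctan(vᵧ/vₓ) = arctan(10.8/3.7) = 71.09°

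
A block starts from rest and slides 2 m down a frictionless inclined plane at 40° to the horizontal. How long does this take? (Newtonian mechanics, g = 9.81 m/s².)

a = g sin(θ) = 9.81 × sin(40°) = 6.3057 m/s²
t = √(2d/a) = √(2 × 2 / 6.3057) = 0.8 s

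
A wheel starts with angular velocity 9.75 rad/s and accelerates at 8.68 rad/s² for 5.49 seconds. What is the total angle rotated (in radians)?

θ = ω₀t + ½αt² = 9.75×5.49 + ½×8.68×5.49² = 184.34 rad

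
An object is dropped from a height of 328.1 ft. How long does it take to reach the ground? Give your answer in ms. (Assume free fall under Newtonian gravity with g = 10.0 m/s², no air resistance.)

h = 328.1 ft × 0.3048 = 100.005 m
t = √(2h/g) = √(2 × 100.005 / 10.0) = 4.47225 s
t = 4.47225 s / 0.001 = 4472 ms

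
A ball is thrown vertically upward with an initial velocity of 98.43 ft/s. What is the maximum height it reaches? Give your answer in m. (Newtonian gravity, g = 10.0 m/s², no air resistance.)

v₀ = 98.43 ft/s × 0.3048 = 30.0015 m/s
h_max = v₀² / (2g) = 30.0015² / (2 × 10.0) = 900.09 / 20.0 = 45.0 m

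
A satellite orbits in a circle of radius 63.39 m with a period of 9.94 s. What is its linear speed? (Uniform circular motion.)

v = 2πr/T = 2π×63.39/9.94 = 40.07 m/s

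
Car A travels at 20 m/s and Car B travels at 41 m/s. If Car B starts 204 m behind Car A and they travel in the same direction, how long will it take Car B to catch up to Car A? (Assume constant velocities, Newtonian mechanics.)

Relative speed: v_rel = 41 - 20 = 21 m/s
Time to catch: t = d₀/v_rel = 204/21 = 9.71 s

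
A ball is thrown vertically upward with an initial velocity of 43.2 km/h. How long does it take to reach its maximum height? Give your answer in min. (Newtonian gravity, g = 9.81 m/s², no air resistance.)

v₀ = 43.2 km/h × 0.2777777777777778 = 12.0 m/s
t_up = v₀ / g = 12.0 / 9.81 = 1.22324 s
t_up = 1.22324 s / 60.0 = 0.02039 min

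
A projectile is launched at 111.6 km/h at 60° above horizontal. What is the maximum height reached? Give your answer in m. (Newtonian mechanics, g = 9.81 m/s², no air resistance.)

v₀ = 111.6 km/h × 0.2777777777777778 = 31.0 m/s
H = v₀² × sin²(θ) / (2g) = 31.0² × sin(60°)² / (2 × 9.81) = 961.0 × 0.75 / 19.62 = 36.74 m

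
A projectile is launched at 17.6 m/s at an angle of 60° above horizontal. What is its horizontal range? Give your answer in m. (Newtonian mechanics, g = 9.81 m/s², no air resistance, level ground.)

R = v₀² × sin(2θ) / g = 17.6² × sin(2 × 60°) / 9.81 = 309.76 × 0.866025 / 9.81 = 27.35 m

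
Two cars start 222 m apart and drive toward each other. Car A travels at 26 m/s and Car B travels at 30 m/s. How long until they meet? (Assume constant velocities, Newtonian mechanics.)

Combined speed: v_combined = 26 + 30 = 56 m/s
Time to meet: t = d/v_combined = 222/56 = 3.96 s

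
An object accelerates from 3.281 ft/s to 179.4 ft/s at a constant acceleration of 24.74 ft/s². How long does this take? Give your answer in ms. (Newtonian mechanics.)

v₀ = 3.281 ft/s × 0.3048 = 1.00005 m/s
v = 179.4 ft/s × 0.3048 = 54.6811 m/s
a = 24.74 ft/s² × 0.3048 = 7.54075 m/s²
t = (v - v₀) / a = (54.6811 - 1.00005) / 7.54075 = 7.11879 s
t = 7.11879 s / 0.001 = 7119 ms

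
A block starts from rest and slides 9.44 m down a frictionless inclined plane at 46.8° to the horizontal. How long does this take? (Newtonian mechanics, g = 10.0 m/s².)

a = g sin(θ) = 10.0 × sin(46.8°) = 7.2897 m/s²
t = √(2d/a) = √(2 × 9.44 / 7.2897) = 1.61 s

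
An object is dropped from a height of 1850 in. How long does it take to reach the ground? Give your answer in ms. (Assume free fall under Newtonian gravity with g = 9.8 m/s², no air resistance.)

h = 1850 in × 0.0254 = 46.99 m
t = √(2h/g) = √(2 × 46.99 / 9.8) = 3.09674 s
t = 3.09674 s / 0.001 = 3097 ms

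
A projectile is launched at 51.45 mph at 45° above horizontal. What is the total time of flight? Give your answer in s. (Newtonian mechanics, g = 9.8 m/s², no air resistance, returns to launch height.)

v₀ = 51.45 mph × 0.44704 = 23.0002 m/s
T = 2 × v₀ × sin(θ) / g = 2 × 23.0002 × sin(45°) / 9.8 = 2 × 23.0002 × 0.707107 / 9.8 = 3.319 s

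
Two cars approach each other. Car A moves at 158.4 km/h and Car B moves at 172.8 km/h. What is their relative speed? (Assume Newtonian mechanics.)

v_rel = v_A + v_B = 158.4 + 172.8 = 331.2 km/h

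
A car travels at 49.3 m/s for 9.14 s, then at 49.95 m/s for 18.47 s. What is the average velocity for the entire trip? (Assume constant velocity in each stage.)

d₁ = v₁t₁ = 49.3 × 9.14 = 450.602 m
d₂ = v₂t₂ = 49.95 × 18.47 = 922.5765 m
d_total = 1373.1785 m, t_total = 27.61 s
v_avg = d_total/t_total = 1373.1785/27.61 = 49.73 m/s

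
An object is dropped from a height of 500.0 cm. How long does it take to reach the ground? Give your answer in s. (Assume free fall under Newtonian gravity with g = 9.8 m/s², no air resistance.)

h = 500.0 cm × 0.01 = 5.0 m
t = √(2h/g) = √(2 × 5.0 / 9.8) = 1.01 s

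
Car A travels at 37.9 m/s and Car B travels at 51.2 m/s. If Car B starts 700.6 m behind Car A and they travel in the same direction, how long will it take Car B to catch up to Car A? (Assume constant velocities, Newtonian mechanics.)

Relative speed: v_rel = 51.2 - 37.9 = 13.3 m/s
Time to catch: t = d₀/v_rel = 700.6/13.3 = 52.68 s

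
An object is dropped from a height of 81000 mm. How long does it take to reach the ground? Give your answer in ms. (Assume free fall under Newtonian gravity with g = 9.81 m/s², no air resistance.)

h = 81000 mm × 0.001 = 81.0 m
t = √(2h/g) = √(2 × 81.0 / 9.81) = 4.06371 s
t = 4.06371 s / 0.001 = 4064 ms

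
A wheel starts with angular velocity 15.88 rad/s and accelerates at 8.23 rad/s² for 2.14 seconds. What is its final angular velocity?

ω = ω₀ + αt = 15.88 + 8.23 × 2.14 = 33.49 rad/s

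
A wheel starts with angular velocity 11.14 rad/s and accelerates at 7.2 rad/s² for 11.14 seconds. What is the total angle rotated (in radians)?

θ = ω₀t + ½αt² = 11.14×11.14 + ½×7.2×11.14² = 570.86 rad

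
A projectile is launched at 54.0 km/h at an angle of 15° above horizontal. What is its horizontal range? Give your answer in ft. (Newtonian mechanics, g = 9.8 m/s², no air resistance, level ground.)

v₀ = 54.0 km/h × 0.2777777777777778 = 15.0 m/s
R = v₀² × sin(2θ) / g = 15.0² × sin(2 × 15°) / 9.8 = 225.0 × 0.5 / 9.8 = 11.4796 m
R = 11.4796 m / 0.3048 = 37.66 ft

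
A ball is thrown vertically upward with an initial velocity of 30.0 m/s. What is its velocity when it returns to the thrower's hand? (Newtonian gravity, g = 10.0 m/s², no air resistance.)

By conservation of energy (no air resistance), the ball returns to the throw height with the same speed as launch, but directed downward.
|v_ground| = v₀ = 30.0 m/s
v_ground = 30.0 m/s (downward)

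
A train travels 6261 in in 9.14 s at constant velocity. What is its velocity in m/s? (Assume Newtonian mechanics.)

d = 6261 in × 0.0254 = 159.029 m
v = d / t = 159.029 / 9.14 = 17.4 m/s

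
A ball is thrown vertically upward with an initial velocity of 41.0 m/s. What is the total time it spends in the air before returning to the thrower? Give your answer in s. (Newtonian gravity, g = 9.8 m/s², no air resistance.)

t_total = 2 × v₀ / g = 2 × 41.0 / 9.8 = 8.367 s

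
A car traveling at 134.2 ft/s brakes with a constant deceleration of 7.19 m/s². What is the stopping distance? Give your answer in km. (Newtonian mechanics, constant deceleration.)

v₀ = 134.2 ft/s × 0.3048 = 40.9042 m/s
d = v₀² / (2a) = 40.9042² / (2 × 7.19) = 1673.15 / 14.38 = 116.353 m
d = 116.353 m / 1000.0 = 0.1164 km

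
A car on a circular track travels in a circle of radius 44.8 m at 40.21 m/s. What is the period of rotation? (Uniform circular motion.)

T = 2πr/v = 2π×44.8/40.21 = 7.0 s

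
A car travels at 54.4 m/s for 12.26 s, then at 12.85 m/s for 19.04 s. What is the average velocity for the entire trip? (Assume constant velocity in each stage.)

d₁ = v₁t₁ = 54.4 × 12.26 = 666.944 m
d₂ = v₂t₂ = 12.85 × 19.04 = 244.664 m
d_total = 911.608 m, t_total = 31.3 s
v_avg = d_total/t_total = 911.608/31.3 = 29.12 m/s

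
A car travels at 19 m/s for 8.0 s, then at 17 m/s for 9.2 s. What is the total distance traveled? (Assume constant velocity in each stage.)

d₁ = v₁t₁ = 19 × 8.0 = 152.0 m
d₂ = v₂t₂ = 17 × 9.2 = 156.4 m
d_total = 152.0 + 156.4 = 308.4 m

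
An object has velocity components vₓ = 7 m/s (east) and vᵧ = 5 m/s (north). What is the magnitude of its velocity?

|v| = √(vₓ² + vᵧ²) = √(7² + 5²) = √(74) = 8.6 m/s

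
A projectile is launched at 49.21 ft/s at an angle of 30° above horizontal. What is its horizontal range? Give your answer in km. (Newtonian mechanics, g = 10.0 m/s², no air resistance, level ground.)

v₀ = 49.21 ft/s × 0.3048 = 14.9992 m/s
R = v₀² × sin(2θ) / g = 14.9992² × sin(2 × 30°) / 10.0 = 224.976 × 0.866025 / 10.0 = 19.4835 m
R = 19.4835 m / 1000.0 = 0.01948 km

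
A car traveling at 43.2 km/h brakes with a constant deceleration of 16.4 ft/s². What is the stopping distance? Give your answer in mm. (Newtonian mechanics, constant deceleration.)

v₀ = 43.2 km/h × 0.2777777777777778 = 12.0 m/s
a = 16.4 ft/s² × 0.3048 = 4.99872 m/s²
d = v₀² / (2a) = 12.0² / (2 × 4.99872) = 144.0 / 9.99744 = 14.4037 m
d = 14.4037 m / 0.001 = 14400 mm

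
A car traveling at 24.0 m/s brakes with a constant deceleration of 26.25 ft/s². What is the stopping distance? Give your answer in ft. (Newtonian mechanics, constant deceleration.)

a = 26.25 ft/s² × 0.3048 = 8.001 m/s²
d = v₀² / (2a) = 24.0² / (2 × 8.001) = 576.0 / 16.002 = 35.9955 m
d = 35.9955 m / 0.3048 = 118.1 ft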